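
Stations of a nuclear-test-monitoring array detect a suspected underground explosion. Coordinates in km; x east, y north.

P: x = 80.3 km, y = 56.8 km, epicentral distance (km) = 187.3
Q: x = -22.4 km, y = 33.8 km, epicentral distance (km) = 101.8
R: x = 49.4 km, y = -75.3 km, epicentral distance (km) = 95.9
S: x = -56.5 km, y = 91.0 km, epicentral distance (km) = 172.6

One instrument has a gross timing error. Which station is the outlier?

Solve using three stations at a time. Using P, R, S (subtract circle equations pairwise → linear system) gives (x, y) ≈ (-46.2, -81.2).
Distances from that point to each station vs reported:
  P: calculated 187.3 vs reported 187.3 → residual 0.0 km
  Q: calculated 117.5 vs reported 101.8 → residual 15.7 km
  R: calculated 95.8 vs reported 95.9 → residual 0.1 km
  S: calculated 172.5 vs reported 172.6 → residual 0.1 km
P, R, S are mutually consistent (residuals ≈ 0); Q is off by 15.7 km.

Q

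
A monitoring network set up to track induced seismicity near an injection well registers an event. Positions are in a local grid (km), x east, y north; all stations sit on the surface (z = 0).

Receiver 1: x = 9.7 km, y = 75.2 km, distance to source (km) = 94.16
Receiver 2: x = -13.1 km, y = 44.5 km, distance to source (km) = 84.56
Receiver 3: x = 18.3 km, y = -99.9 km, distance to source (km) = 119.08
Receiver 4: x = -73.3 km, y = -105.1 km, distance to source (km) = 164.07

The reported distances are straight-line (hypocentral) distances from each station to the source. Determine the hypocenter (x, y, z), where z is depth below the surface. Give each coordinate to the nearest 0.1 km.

Each station gives a sphere (x−x_i)² + (y−y_i)² + z² = d_i² (stations at z=0).
Subtracting the Receiver 1 sphere from Receiver 2 and Receiver 3: z² cancels, leaving linear equations in x and y:
-45.6 x − 61.4 y = -1881.56
17.2 x − 350.2 y = -748.17
Solving: x ≈ 36.005, y ≈ 3.905 km (keep extra digits for the depth step; rounded: 36.0, 3.9).
Then from the Receiver 1 sphere: z² = 94.16² − (x − 9.7)² − (y − 75.2)² with x = 36.005, y = 3.905, so z ≈ 55.598 ≈ 55.6 km.
Check against Receiver 4 (with the unrounded solution): distance 164.08 ≈ 164.07 km. ✓

(36.0, 3.9, 55.6)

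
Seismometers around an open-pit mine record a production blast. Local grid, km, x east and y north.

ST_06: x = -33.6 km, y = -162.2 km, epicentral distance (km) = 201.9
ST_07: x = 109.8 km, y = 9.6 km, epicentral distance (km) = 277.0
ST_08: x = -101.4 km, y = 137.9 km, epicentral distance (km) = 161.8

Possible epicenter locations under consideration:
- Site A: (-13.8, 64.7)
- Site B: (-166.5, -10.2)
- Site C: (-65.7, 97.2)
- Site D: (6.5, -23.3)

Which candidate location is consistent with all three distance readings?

Site B

For each candidate, compare |candidate − station| to the reported distance:
Site A: residuals ST_06 25.9, ST_07 141.7, ST_08 47.6 → max 141.7 km
Site B: residuals ST_06 0.0, ST_07 0.0, ST_08 0.0 → max 0.0 km
Site C: residuals ST_06 59.5, ST_07 80.9, ST_08 107.7 → max 107.7 km
Site D: residuals ST_06 57.3, ST_07 168.6, ST_08 32.2 → max 168.6 km
Only Site B has all residuals ≈ 0.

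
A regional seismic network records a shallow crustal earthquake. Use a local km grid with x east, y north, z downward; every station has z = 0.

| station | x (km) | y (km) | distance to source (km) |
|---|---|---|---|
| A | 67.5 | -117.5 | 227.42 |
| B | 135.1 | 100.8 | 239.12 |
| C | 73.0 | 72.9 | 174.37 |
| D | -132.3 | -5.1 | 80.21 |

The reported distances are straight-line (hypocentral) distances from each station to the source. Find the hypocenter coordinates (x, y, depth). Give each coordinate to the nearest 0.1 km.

x ≈ -89.7 km, y ≈ 38.3 km, depth ≈ 52.3 km

Each station gives a sphere (x−x_i)² + (y−y_i)² + z² = d_i² (stations at z=0).
Subtracting the A sphere from B and C: z² cancels, leaving linear equations in x and y:
135.2 x + 436.6 y = 4591.63
11.0 x + 380.8 y = 13595.87
Solving: x ≈ -89.703, y ≈ 38.295 km (keep extra digits for the depth step; rounded: -89.7, 38.3).
Then from the A sphere: z² = 227.42² − (x − 67.5)² − (y + 117.5)² with x = -89.703, y = 38.295, so z ≈ 52.297 ≈ 52.3 km.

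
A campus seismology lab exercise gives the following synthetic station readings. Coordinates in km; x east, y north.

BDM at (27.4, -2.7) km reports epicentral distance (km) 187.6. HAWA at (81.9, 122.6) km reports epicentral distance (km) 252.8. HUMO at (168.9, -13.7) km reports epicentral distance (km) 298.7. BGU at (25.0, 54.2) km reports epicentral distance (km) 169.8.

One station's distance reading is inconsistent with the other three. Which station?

BDM

Solve using three stations at a time. Using HAWA, HUMO, BGU (subtract circle equations pairwise → linear system) gives (x, y) ≈ (-129.8, -15.6).
Distances from that point to each station vs reported:
  BDM: calculated 157.7 vs reported 187.6 → residual 29.9 km
  HAWA: calculated 252.8 vs reported 252.8 → residual 0.0 km
  HUMO: calculated 298.7 vs reported 298.7 → residual 0.0 km
  BGU: calculated 169.8 vs reported 169.8 → residual 0.0 km
HAWA, HUMO, BGU are mutually consistent (residuals ≈ 0); BDM is off by 29.9 km.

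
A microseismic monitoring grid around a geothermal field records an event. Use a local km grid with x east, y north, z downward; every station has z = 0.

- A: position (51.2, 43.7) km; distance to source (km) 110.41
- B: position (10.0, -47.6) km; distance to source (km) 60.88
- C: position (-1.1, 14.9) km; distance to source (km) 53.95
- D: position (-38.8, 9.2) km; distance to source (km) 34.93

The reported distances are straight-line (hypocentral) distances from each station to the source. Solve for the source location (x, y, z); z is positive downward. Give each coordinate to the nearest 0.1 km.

Each station gives a sphere (x−x_i)² + (y−y_i)² + z² = d_i² (stations at z=0).
Subtracting the A sphere from B and C: z² cancels, leaving linear equations in x and y:
-82.4 x − 182.6 y = 6318.62
-104.6 x − 57.6 y = 4971.86
Solving: x ≈ -37.893, y ≈ -17.504 km (keep extra digits for the depth step; rounded: -37.9, -17.5).
Then from the A sphere: z² = 110.41² − (x − 51.2)² − (y − 43.7)² with x = -37.893, y = -17.504, so z ≈ 22.514 ≈ 22.5 km.

x ≈ -37.9 km, y ≈ -17.5 km, depth ≈ 22.5 km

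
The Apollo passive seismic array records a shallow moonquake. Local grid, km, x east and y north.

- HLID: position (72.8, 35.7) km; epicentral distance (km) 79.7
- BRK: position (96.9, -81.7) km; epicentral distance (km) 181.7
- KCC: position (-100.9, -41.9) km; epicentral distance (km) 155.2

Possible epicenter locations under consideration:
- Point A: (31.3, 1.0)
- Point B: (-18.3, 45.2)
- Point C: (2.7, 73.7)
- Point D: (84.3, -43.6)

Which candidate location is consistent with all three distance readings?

Point C

For each candidate, compare |candidate − station| to the reported distance:
Point A: residuals HLID 25.6, BRK 76.1, KCC 16.2 → max 76.1 km
Point B: residuals HLID 11.9, BRK 10.3, KCC 35.2 → max 35.2 km
Point C: residuals HLID 0.0, BRK 0.0, KCC 0.0 → max 0.0 km
Point D: residuals HLID 0.4, BRK 141.6, KCC 30.0 → max 141.6 km
Only Point C has all residuals ≈ 0.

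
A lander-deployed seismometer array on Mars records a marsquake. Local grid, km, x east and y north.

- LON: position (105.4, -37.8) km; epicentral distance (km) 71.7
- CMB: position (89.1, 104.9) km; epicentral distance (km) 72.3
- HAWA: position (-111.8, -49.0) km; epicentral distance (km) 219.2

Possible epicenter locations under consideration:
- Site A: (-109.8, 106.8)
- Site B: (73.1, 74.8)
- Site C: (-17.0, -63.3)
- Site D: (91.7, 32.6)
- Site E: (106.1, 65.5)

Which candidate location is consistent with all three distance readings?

Site D

For each candidate, compare |candidate − station| to the reported distance:
Site A: residuals LON 187.6, CMB 126.6, HAWA 63.4 → max 187.6 km
Site B: residuals LON 45.4, CMB 38.2, HAWA 3.3 → max 45.4 km
Site C: residuals LON 53.3, CMB 126.6, HAWA 123.3 → max 126.6 km
Site D: residuals LON 0.0, CMB 0.0, HAWA 0.1 → max 0.1 km
Site E: residuals LON 31.6, CMB 29.4, HAWA 27.0 → max 31.6 km
Only Site D has all residuals ≈ 0.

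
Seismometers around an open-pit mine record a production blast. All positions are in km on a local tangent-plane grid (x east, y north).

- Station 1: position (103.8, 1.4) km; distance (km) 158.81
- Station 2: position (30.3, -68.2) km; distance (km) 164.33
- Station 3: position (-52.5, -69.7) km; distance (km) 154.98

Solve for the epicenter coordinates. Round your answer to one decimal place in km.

x ≈ -31.9 km, y ≈ 83.9 km

Circle about each station: (x − 103.8)² + (y − 1.4)² = 158.81²; (x − 30.3)² + (y + 68.2)² = 164.33²; (x + 52.5)² + (y + 69.7)² = 154.98².
Subtracting the Station 1 equation from the Station 2 and Station 3 equations removes the quadratic terms:
-147.0 x − 139.2 y = -6990.80
-312.6 x − 142.2 y = -1960.24
Solving the 2×2 system: x ≈ -31.9, y ≈ 83.9 km.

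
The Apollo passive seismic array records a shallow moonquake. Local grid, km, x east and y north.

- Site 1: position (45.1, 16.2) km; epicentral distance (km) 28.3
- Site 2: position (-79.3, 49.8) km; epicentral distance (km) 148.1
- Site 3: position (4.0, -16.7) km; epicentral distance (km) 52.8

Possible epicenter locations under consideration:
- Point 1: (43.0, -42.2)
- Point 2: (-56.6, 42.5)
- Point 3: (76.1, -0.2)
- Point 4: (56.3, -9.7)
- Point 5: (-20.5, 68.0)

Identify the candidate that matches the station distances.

For each candidate, compare |candidate − station| to the reported distance:
Point 1: residuals Site 1 30.1, Site 2 4.9, Site 3 6.2 → max 30.1 km
Point 2: residuals Site 1 76.7, Site 2 124.3, Site 3 31.9 → max 124.3 km
Point 3: residuals Site 1 6.8, Site 2 15.1, Site 3 21.2 → max 21.2 km
Point 4: residuals Site 1 0.1, Site 2 0.0, Site 3 0.0 → max 0.1 km
Point 5: residuals Site 1 55.3, Site 2 86.5, Site 3 35.4 → max 86.5 km
Only Point 4 has all residuals ≈ 0.

Point 4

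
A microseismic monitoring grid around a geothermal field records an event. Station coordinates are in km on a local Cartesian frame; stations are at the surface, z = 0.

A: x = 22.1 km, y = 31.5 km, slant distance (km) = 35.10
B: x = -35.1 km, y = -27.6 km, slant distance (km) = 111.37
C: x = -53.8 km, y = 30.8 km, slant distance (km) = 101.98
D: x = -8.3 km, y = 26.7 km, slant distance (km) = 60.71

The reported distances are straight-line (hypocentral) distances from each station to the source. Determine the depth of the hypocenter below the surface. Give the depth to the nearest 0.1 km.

z ≈ 22.1 km

Each station gives a sphere (x−x_i)² + (y−y_i)² + z² = d_i² (stations at z=0).
Subtracting the A sphere from B and C: z² cancels, leaving linear equations in x and y:
-114.4 x − 118.2 y = -10658.16
-151.8 x − 1.4 y = -6805.49
Solving: x ≈ 44.397, y ≈ 47.201 km (keep extra digits for the depth step; rounded: 44.4, 47.2).
Then from the A sphere: z² = 35.10² − (x − 22.1)² − (y − 31.5)² with x = 44.397, y = 47.201, so z ≈ 22.098 ≈ 22.1 km.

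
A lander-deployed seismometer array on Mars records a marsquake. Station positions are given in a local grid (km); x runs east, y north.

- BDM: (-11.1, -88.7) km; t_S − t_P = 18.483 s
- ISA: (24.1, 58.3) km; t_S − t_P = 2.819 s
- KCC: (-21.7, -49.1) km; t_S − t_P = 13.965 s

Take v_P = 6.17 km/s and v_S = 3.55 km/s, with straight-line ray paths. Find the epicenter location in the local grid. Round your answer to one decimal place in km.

1.6 km east, 65.3 km north

Distance from S−P lag: d = Δt · v_P v_S / (v_P − v_S) = Δt · (6.17·3.55)/(6.17−3.55) ≈ 8.3601·Δt.
So d_BDM = 154.52, d_ISA = 23.57, d_KCC = 116.75 km.
Circle about each station: (x + 11.1)² + (y + 88.7)² = 154.52²; (x − 24.1)² + (y − 58.3)² = 23.57²; (x + 21.7)² + (y + 49.1)² = 116.75².
Subtracting pairs of circle equations eliminates x²+y² and gives linear equations (the radical axes):
70.4 x + 294.0 y = 19309.69
-21.2 x + 79.2 y = 5136.67
Solving the 2×2 system: x ≈ 1.6, y ≈ 65.3 km.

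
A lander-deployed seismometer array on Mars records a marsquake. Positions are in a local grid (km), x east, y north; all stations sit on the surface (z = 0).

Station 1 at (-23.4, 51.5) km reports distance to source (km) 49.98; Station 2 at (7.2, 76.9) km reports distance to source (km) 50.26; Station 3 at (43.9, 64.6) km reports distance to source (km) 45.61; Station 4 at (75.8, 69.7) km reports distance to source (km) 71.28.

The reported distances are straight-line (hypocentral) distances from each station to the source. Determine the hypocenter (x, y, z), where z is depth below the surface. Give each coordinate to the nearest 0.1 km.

Each station gives a sphere (x−x_i)² + (y−y_i)² + z² = d_i² (stations at z=0).
Subtracting the Station 1 sphere from Station 2 and Station 3: z² cancels, leaving linear equations in x and y:
61.2 x + 50.8 y = 2737.57
134.6 x + 26.2 y = 3318.29
Solving: x ≈ 18.502, y ≈ 31.599 km (keep extra digits for the depth step; rounded: 18.5, 31.6).
Then from the Station 1 sphere: z² = 49.98² − (x + 23.4)² − (y − 51.5)² with x = 18.502, y = 31.599, so z ≈ 18.606 ≈ 18.6 km.

x ≈ 18.5 km, y ≈ 31.6 km, depth ≈ 18.6 km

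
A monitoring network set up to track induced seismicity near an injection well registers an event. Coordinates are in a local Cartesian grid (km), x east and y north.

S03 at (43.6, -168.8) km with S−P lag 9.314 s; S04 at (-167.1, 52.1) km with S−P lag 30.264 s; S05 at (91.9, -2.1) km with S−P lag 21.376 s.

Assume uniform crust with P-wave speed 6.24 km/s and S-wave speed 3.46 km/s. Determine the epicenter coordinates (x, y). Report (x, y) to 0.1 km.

x ≈ -16.2 km, y ≈ -128.1 km

Distance from S−P lag: d = Δt · v_P v_S / (v_P − v_S) = Δt · (6.24·3.46)/(6.24−3.46) ≈ 7.7663·Δt.
So d_S03 = 72.34, d_S04 = 235.04, d_S05 = 166.01 km.
Circle about each station: (x − 43.6)² + (y + 168.8)² = 72.34²; (x + 167.1)² + (y − 52.1)² = 235.04²; (x − 91.9)² + (y + 2.1)² = 166.01².
Subtracting pairs of circle equations eliminates x²+y² and gives linear equations (the radical axes):
-421.4 x + 441.8 y = -49768.31
96.6 x + 333.4 y = -44270.62
Solving the 2×2 system: x ≈ -16.2, y ≈ -128.1 km.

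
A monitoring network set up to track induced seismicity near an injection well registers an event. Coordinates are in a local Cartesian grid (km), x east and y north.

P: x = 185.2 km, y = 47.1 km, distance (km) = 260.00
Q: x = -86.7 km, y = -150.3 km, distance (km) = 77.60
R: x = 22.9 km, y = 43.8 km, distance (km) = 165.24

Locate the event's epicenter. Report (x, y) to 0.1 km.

Circle about each station: (x − 185.2)² + (y − 47.1)² = 260.00²; (x + 86.7)² + (y + 150.3)² = 77.60²; (x − 22.9)² + (y − 43.8)² = 165.24².
Subtracting the P equation from the Q and R equations removes the quadratic terms:
-543.8 x − 394.8 y = 55167.77
-324.6 x − 6.6 y = 6221.14
Solving the 2×2 system: x ≈ -16.8, y ≈ -116.6 km.
Check against P (with the unrounded x, y): √((x − 185.2)²+(y − 47.1)²) = 260.00 ≈ 260.00 km. ✓

-16.8 km east, -116.6 km north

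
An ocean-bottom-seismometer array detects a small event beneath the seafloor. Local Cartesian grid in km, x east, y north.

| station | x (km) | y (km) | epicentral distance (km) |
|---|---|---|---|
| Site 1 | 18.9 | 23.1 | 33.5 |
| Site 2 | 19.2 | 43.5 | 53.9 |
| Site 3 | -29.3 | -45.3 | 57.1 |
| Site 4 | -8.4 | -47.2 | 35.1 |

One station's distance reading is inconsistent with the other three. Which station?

Solve using three stations at a time. Using Site 1, Site 2, Site 3 (subtract circle equations pairwise → linear system) gives (x, y) ≈ (15.9, -10.4).
Distances from that point to each station vs reported:
  Site 1: calculated 33.6 vs reported 33.5 → residual 0.1 km
  Site 2: calculated 54.0 vs reported 53.9 → residual 0.1 km
  Site 3: calculated 57.2 vs reported 57.1 → residual 0.1 km
  Site 4: calculated 44.1 vs reported 35.1 → residual 9.0 km
Site 1, Site 2, Site 3 are mutually consistent (residuals ≈ 0); Site 4 is off by 9.0 km.

Site 4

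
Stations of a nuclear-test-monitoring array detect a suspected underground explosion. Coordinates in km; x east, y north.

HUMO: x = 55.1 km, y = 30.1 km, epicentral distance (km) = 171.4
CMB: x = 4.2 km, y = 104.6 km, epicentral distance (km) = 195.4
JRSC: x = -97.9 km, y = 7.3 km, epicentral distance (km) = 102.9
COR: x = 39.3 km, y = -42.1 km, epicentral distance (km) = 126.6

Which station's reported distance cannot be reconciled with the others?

Solve using three stations at a time. Using HUMO, CMB, COR (subtract circle equations pairwise → linear system) gives (x, y) ≈ (-84.4, -69.7).
Distances from that point to each station vs reported:
  HUMO: calculated 171.5 vs reported 171.4 → residual 0.1 km
  CMB: calculated 195.5 vs reported 195.4 → residual 0.1 km
  JRSC: calculated 78.1 vs reported 102.9 → residual 24.8 km
  COR: calculated 126.7 vs reported 126.6 → residual 0.1 km
HUMO, CMB, COR are mutually consistent (residuals ≈ 0); JRSC is off by 24.8 km.

JRSC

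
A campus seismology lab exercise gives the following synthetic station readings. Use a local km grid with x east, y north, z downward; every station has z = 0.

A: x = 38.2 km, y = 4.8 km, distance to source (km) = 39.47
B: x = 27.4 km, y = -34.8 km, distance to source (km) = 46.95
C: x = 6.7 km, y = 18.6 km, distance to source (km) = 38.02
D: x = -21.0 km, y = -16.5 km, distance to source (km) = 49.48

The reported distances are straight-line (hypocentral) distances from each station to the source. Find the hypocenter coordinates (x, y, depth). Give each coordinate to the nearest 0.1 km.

(14.7, -1.9, 31.0)

Each station gives a sphere (x−x_i)² + (y−y_i)² + z² = d_i² (stations at z=0).
Subtracting the A sphere from B and C: z² cancels, leaving linear equations in x and y:
-21.6 x − 79.2 y = -166.90
-63.0 x + 27.6 y = -979.07
Solving: x ≈ 14.707, y ≈ -1.904 km (keep extra digits for the depth step; rounded: 14.7, -1.9).
Then from the A sphere: z² = 39.47² − (x − 38.2)² − (y − 4.8)² with x = 14.707, y = -1.904, so z ≈ 31.000 ≈ 31.0 km.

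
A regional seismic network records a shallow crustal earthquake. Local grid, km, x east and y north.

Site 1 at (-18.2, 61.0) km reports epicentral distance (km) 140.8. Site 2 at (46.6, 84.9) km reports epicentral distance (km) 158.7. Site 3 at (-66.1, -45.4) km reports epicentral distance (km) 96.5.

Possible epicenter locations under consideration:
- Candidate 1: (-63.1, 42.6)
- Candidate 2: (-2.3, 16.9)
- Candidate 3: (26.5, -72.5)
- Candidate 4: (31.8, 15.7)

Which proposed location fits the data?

Candidate 3

For each candidate, compare |candidate − station| to the reported distance:
Candidate 1: residuals Site 1 92.3, Site 2 41.1, Site 3 8.4 → max 92.3 km
Candidate 2: residuals Site 1 93.9, Site 2 74.9, Site 3 7.3 → max 93.9 km
Candidate 3: residuals Site 1 0.0, Site 2 0.0, Site 3 0.0 → max 0.0 km
Candidate 4: residuals Site 1 73.3, Site 2 87.9, Site 3 18.9 → max 87.9 km
Only Candidate 3 has all residuals ≈ 0.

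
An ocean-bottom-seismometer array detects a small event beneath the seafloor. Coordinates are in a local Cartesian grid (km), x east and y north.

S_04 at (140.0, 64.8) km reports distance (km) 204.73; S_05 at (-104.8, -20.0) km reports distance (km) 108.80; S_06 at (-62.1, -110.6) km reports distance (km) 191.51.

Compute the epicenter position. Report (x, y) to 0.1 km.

Circle about each station: (x − 140.0)² + (y − 64.8)² = 204.73²; (x + 104.8)² + (y + 20.0)² = 108.80²; (x + 62.1)² + (y + 110.6)² = 191.51².
Subtracting the S_04 equation from the S_05 and S_06 equations removes the quadratic terms:
-489.6 x − 169.6 y = 17660.93
-404.2 x − 350.8 y = -2471.98
Solving the 2×2 system: x ≈ -64.1, y ≈ 80.9 km.

-64.1 km east, 80.9 km north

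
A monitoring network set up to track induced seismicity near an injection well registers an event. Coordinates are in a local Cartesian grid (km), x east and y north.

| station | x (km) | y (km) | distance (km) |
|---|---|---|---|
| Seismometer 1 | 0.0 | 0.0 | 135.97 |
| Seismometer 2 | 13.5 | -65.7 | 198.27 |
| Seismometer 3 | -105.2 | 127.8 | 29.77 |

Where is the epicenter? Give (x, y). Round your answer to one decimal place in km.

Circle about each station: x² + y² = 135.97²; (x − 13.5)² + (y + 65.7)² = 198.27²; (x + 105.2)² + (y − 127.8)² = 29.77².
Subtracting pairs of circle equations eliminates x²+y² and gives linear equations (the radical axes):
27.0 x − 131.4 y = -16324.41
-210.4 x + 255.6 y = 45001.47
Solving the 2×2 system: x ≈ -83.9, y ≈ 107.0 km.
Check against Seismometer 1 (with the unrounded x, y): √(x²+y²) = 135.97 ≈ 135.97 km. ✓

-83.9 km east, 107.0 km north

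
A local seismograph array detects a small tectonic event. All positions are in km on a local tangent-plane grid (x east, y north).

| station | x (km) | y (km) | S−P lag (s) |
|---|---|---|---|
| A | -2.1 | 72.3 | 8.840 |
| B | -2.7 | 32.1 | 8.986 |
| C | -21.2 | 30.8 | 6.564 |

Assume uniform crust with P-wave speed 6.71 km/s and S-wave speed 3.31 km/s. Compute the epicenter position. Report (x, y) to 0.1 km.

Distance from S−P lag: d = Δt · v_P v_S / (v_P − v_S) = Δt · (6.71·3.31)/(6.71−3.31) ≈ 6.5324·Δt.
So d_A = 57.75, d_B = 58.70, d_C = 42.88 km.
Circle about each station: (x + 2.1)² + (y − 72.3)² = 57.75²; (x + 2.7)² + (y − 32.1)² = 58.70²; (x + 21.2)² + (y − 30.8)² = 42.88².
Subtracting the A equation from the B and C equations removes the quadratic terms:
-1.2 x − 80.4 y = -4304.63
-38.2 x − 83.0 y = -2337.25
Solving the 2×2 system: x ≈ -57.0, y ≈ 54.4 km.
Check against A (with the unrounded x, y): √((x + 2.1)²+(y − 72.3)²) = 57.74 ≈ 57.75 km. ✓

x ≈ -57.0 km, y ≈ 54.4 km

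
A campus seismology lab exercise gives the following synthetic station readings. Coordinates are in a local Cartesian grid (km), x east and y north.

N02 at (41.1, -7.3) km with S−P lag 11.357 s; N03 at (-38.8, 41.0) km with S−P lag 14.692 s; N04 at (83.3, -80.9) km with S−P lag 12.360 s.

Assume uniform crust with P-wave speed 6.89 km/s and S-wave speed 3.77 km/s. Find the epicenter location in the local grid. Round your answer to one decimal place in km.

Distance from S−P lag: d = Δt · v_P v_S / (v_P − v_S) = Δt · (6.89·3.77)/(6.89−3.77) ≈ 8.3254·Δt.
So d_N02 = 94.55, d_N03 = 122.32, d_N04 = 102.90 km.
Circle about each station: (x − 41.1)² + (y + 7.3)² = 94.55²; (x + 38.8)² + (y − 41.0)² = 122.32²; (x − 83.3)² + (y + 80.9)² = 102.90².
Subtracting pairs of circle equations eliminates x²+y² and gives linear equations (the radical axes):
-159.8 x + 96.6 y = -4578.54
84.4 x − 147.2 y = 10092.49
Solving the 2×2 system: x ≈ -19.6, y ≈ -79.8 km.

(-19.6, -79.8)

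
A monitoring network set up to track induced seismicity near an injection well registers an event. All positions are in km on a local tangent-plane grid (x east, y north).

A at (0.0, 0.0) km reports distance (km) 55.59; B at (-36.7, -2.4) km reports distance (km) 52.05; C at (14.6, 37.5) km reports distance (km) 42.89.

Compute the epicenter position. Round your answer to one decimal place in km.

-26.8 km east, 48.7 km north

Circle about each station: x² + y² = 55.59²; (x + 36.7)² + (y + 2.4)² = 52.05²; (x − 14.6)² + (y − 37.5)² = 42.89².
Subtracting the A equation from the B and C equations removes the quadratic terms:
-73.4 x − 4.8 y = 1733.70
29.2 x + 75.0 y = 2870.11
Solving the 2×2 system: x ≈ -26.8, y ≈ 48.7 km.
Check against A (with the unrounded x, y): √(x²+y²) = 55.59 ≈ 55.59 km. ✓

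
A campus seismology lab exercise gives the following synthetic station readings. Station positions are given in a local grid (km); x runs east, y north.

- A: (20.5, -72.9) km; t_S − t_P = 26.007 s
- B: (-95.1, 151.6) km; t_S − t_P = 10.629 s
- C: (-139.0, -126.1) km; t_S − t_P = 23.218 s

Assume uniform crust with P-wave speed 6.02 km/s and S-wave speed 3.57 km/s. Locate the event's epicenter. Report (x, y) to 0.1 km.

-151.3 km east, 77.2 km north

Distance from S−P lag: d = Δt · v_P v_S / (v_P − v_S) = Δt · (6.02·3.57)/(6.02−3.57) ≈ 8.7720·Δt.
So d_A = 228.13, d_B = 93.24, d_C = 203.67 km.
Circle about each station: (x − 20.5)² + (y + 72.9)² = 228.13²; (x + 95.1)² + (y − 151.6)² = 93.24²; (x + 139.0)² + (y + 126.1)² = 203.67².
Subtracting the A equation from the B and C equations removes the quadratic terms:
-231.2 x + 449.0 y = 69641.51
-319.0 x − 106.4 y = 40049.38
Solving the 2×2 system: x ≈ -151.3, y ≈ 77.2 km.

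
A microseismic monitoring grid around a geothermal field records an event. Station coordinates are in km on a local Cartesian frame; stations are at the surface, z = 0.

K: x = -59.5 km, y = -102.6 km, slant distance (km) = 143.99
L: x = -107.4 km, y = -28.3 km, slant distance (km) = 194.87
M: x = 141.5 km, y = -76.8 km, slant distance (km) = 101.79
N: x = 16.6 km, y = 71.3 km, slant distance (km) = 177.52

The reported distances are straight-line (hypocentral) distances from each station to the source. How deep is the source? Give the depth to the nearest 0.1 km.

z ≈ 68.0 km

Each station gives a sphere (x−x_i)² + (y−y_i)² + z² = d_i² (stations at z=0).
Subtracting the K sphere from L and M: z² cancels, leaving linear equations in x and y:
-95.8 x + 148.6 y = -18972.56
402.0 x + 51.6 y = 22225.40
Solving: x ≈ 66.197, y ≈ -84.999 km (keep extra digits for the depth step; rounded: 66.2, -85.0).
Then from the K sphere: z² = 143.99² − (x + 59.5)² − (y + 102.6)² with x = 66.197, y = -84.999, so z ≈ 67.997 ≈ 68.0 km.
Check against N (with the unrounded solution): distance 177.52 ≈ 177.52 km. ✓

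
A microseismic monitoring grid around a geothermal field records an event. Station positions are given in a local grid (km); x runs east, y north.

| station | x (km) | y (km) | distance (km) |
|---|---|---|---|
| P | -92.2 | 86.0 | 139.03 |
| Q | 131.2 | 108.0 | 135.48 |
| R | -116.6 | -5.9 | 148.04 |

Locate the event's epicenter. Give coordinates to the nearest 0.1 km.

(29.4, 18.6)

Circle about each station: (x + 92.2)² + (y − 86.0)² = 139.03²; (x − 131.2)² + (y − 108.0)² = 135.48²; (x + 116.6)² + (y + 5.9)² = 148.04².
Subtracting pairs of circle equations eliminates x²+y² and gives linear equations (the radical axes):
446.8 x + 44.0 y = 13955.11
-48.8 x − 183.8 y = -4852.97
Solving the 2×2 system: x ≈ 29.4, y ≈ 18.6 km.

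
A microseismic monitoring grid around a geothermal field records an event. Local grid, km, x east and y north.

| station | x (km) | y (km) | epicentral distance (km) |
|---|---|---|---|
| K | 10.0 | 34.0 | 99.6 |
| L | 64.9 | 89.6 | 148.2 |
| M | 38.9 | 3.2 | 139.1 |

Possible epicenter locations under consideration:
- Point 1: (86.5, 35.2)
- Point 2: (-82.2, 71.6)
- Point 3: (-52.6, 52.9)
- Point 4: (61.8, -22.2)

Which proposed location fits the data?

For each candidate, compare |candidate − station| to the reported distance:
Point 1: residuals K 23.1, L 89.7, M 81.7 → max 89.7 km
Point 2: residuals K 0.0, L 0.0, M 0.0 → max 0.0 km
Point 3: residuals K 34.2, L 25.1, M 35.0 → max 35.0 km
Point 4: residuals K 23.2, L 36.4, M 104.9 → max 104.9 km
Only Point 2 has all residuals ≈ 0.

Point 2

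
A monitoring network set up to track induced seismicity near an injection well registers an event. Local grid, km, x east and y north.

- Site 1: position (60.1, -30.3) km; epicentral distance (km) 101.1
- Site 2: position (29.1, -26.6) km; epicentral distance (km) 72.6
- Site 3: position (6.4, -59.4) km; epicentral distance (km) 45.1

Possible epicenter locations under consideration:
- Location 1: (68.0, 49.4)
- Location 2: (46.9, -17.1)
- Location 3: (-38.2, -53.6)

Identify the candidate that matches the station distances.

For each candidate, compare |candidate − station| to the reported distance:
Location 1: residuals Site 1 21.0, Site 2 12.8, Site 3 79.9 → max 79.9 km
Location 2: residuals Site 1 82.4, Site 2 52.4, Site 3 13.5 → max 82.4 km
Location 3: residuals Site 1 0.1, Site 2 0.1, Site 3 0.1 → max 0.1 km
Only Location 3 has all residuals ≈ 0.

Location 3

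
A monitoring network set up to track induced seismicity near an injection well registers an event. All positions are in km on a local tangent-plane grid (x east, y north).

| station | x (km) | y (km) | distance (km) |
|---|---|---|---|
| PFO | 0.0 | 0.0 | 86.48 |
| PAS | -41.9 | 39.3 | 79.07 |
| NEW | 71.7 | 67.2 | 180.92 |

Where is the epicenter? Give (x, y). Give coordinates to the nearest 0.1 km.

Circle about each station: x² + y² = 86.48²; (x + 41.9)² + (y − 39.3)² = 79.07²; (x − 71.7)² + (y − 67.2)² = 180.92².
Subtracting pairs of circle equations eliminates x²+y² and gives linear equations (the radical axes):
-83.8 x + 78.6 y = 4526.83
143.4 x + 134.4 y = -15596.53
Solving the 2×2 system: x ≈ -81.4, y ≈ -29.2 km.

-81.4 km east, -29.2 km north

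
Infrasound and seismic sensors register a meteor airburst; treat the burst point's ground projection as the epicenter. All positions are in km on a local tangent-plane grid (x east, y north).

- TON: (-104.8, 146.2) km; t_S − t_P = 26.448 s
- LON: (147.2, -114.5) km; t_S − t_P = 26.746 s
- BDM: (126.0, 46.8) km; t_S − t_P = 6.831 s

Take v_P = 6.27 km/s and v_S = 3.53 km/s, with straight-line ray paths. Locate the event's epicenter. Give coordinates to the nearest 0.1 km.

Distance from S−P lag: d = Δt · v_P v_S / (v_P − v_S) = Δt · (6.27·3.53)/(6.27−3.53) ≈ 8.0778·Δt.
So d_TON = 213.64, d_LON = 216.05, d_BDM = 55.18 km.
Circle about each station: (x + 104.8)² + (y − 146.2)² = 213.64²; (x − 147.2)² + (y + 114.5)² = 216.05²; (x − 126.0)² + (y − 46.8)² = 55.18².
Subtracting pairs of circle equations eliminates x²+y² and gives linear equations (the radical axes):
504.0 x − 521.4 y = 1385.06
461.6 x − 198.8 y = 28305.98
Solving the 2×2 system: x ≈ 103.1, y ≈ 97.0 km.

x ≈ 103.1 km, y ≈ 97.0 km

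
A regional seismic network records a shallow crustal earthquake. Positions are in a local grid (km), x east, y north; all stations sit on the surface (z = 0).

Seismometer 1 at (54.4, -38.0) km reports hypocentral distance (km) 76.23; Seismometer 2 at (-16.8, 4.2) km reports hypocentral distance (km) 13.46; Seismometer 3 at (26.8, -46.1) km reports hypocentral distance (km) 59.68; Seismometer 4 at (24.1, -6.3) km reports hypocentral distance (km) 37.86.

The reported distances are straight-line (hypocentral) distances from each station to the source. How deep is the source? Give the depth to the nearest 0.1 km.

Each station gives a sphere (x−x_i)² + (y−y_i)² + z² = d_i² (stations at z=0).
Subtracting the Seismometer 1 sphere from Seismometer 2 and Seismometer 3: z² cancels, leaving linear equations in x and y:
-142.4 x + 84.4 y = 1526.36
-55.2 x − 16.2 y = 689.40
Solving: x ≈ -11.903, y ≈ -1.998 km (keep extra digits for the depth step; rounded: -11.9, -2.0).
Then from the Seismometer 1 sphere: z² = 76.23² − (x − 54.4)² − (y + 38.0)² with x = -11.903, y = -1.998, so z ≈ 10.899 ≈ 10.9 km.
Check against Seismometer 4 (with the unrounded solution): distance 37.86 ≈ 37.86 km. ✓

depth ≈ 10.9 km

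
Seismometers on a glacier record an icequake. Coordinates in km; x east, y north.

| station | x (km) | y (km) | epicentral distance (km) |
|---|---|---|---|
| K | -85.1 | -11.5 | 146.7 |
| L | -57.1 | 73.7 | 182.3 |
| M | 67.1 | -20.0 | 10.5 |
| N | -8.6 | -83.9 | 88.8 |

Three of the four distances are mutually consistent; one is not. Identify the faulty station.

L

Solve using three stations at a time. Using K, M, N (subtract circle equations pairwise → linear system) gives (x, y) ≈ (60.6, -28.3).
Distances from that point to each station vs reported:
  K: calculated 146.7 vs reported 146.7 → residual 0.0 km
  L: calculated 155.8 vs reported 182.3 → residual 26.5 km
  M: calculated 10.5 vs reported 10.5 → residual 0.0 km
  N: calculated 88.8 vs reported 88.8 → residual 0.0 km
K, M, N are mutually consistent (residuals ≈ 0); L is off by 26.5 km.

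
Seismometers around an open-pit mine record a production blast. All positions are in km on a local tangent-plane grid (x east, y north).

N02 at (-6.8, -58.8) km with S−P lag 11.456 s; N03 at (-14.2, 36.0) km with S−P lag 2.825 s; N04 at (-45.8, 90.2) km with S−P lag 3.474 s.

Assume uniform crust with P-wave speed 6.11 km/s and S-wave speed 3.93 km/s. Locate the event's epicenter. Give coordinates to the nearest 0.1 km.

-15.3 km east, 67.1 km north

Distance from S−P lag: d = Δt · v_P v_S / (v_P − v_S) = Δt · (6.11·3.93)/(6.11−3.93) ≈ 11.0148·Δt.
So d_N02 = 126.19, d_N03 = 31.12, d_N04 = 38.27 km.
Circle about each station: (x + 6.8)² + (y + 58.8)² = 126.19²; (x + 14.2)² + (y − 36.0)² = 31.12²; (x + 45.8)² + (y − 90.2)² = 38.27².
Subtracting pairs of circle equations eliminates x²+y² and gives linear equations (the radical axes):
-14.8 x + 189.6 y = 12949.42
-78.0 x + 298.0 y = 21189.32
Solving the 2×2 system: x ≈ -15.3, y ≈ 67.1 km.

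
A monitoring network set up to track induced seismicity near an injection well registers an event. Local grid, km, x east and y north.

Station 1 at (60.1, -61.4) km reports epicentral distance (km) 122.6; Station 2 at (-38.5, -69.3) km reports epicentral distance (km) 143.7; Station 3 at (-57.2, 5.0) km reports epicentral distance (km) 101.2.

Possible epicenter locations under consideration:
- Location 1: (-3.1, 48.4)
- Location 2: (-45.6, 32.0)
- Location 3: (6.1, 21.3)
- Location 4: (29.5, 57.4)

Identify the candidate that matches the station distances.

Location 4

For each candidate, compare |candidate − station| to the reported distance:
Location 1: residuals Station 1 4.1, Station 2 20.8, Station 3 31.8 → max 31.8 km
Location 2: residuals Station 1 18.5, Station 2 42.2, Station 3 71.8 → max 71.8 km
Location 3: residuals Station 1 23.8, Station 2 42.7, Station 3 35.8 → max 42.7 km
Location 4: residuals Station 1 0.1, Station 2 0.1, Station 3 0.1 → max 0.1 km
Only Location 4 has all residuals ≈ 0.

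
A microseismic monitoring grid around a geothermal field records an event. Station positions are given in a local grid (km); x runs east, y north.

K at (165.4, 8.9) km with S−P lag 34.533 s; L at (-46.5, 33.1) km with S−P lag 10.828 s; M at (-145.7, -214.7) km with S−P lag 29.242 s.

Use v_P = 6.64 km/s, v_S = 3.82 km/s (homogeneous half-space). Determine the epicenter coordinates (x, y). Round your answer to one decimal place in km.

-142.7 km east, 48.3 km north

Distance from S−P lag: d = Δt · v_P v_S / (v_P − v_S) = Δt · (6.64·3.82)/(6.64−3.82) ≈ 8.9946·Δt.
So d_K = 310.61, d_L = 97.39, d_M = 263.02 km.
Circle about each station: (x − 165.4)² + (y − 8.9)² = 310.61²; (x + 46.5)² + (y − 33.1)² = 97.39²; (x + 145.7)² + (y + 214.7)² = 263.02².
Subtracting pairs of circle equations eliminates x²+y² and gives linear equations (the radical axes):
-423.8 x + 48.4 y = 62815.25
-622.2 x − 447.2 y = 67187.26
Solving the 2×2 system: x ≈ -142.7, y ≈ 48.3 km.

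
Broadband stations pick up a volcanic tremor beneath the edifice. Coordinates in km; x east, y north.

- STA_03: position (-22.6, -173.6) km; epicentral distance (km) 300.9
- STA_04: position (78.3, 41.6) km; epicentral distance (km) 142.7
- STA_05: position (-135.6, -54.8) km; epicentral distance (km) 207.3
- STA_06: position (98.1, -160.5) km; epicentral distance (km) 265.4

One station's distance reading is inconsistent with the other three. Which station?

STA_06

Solve using three stations at a time. Using STA_03, STA_04, STA_05 (subtract circle equations pairwise → linear system) gives (x, y) ≈ (-36.0, 127.0).
Distances from that point to each station vs reported:
  STA_03: calculated 300.9 vs reported 300.9 → residual 0.0 km
  STA_04: calculated 142.7 vs reported 142.7 → residual 0.0 km
  STA_05: calculated 207.3 vs reported 207.3 → residual 0.0 km
  STA_06: calculated 317.2 vs reported 265.4 → residual 51.8 km
STA_03, STA_04, STA_05 are mutually consistent (residuals ≈ 0); STA_06 is off by 51.8 km.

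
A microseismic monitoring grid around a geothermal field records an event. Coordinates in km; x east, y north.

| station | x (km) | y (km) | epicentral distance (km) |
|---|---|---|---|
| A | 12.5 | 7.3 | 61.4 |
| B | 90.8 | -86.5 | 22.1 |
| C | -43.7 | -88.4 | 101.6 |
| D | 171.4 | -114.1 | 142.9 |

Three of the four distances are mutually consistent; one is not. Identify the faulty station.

Solve using three stations at a time. Using A, C, D (subtract circle equations pairwise → linear system) gives (x, y) ≈ (47.3, -43.3).
Distances from that point to each station vs reported:
  A: calculated 61.4 vs reported 61.4 → residual 0.0 km
  B: calculated 61.3 vs reported 22.1 → residual 39.2 km
  C: calculated 101.6 vs reported 101.6 → residual 0.0 km
  D: calculated 142.9 vs reported 142.9 → residual 0.0 km
A, C, D are mutually consistent (residuals ≈ 0); B is off by 39.2 km.

B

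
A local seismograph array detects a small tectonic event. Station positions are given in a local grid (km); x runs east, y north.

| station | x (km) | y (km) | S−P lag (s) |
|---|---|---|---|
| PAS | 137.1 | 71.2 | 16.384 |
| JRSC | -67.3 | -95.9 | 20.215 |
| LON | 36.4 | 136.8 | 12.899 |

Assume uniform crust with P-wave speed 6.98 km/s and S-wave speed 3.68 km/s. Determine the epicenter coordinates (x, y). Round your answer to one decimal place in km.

Distance from S−P lag: d = Δt · v_P v_S / (v_P − v_S) = Δt · (6.98·3.68)/(6.98−3.68) ≈ 7.7838·Δt.
So d_PAS = 127.53, d_JRSC = 157.35, d_LON = 100.40 km.
Circle about each station: (x − 137.1)² + (y − 71.2)² = 127.53²; (x + 67.3)² + (y + 95.9)² = 157.35²; (x − 36.4)² + (y − 136.8)² = 100.40².
Subtracting pairs of circle equations eliminates x²+y² and gives linear equations (the radical axes):
-408.8 x − 334.2 y = -18634.87
-201.4 x + 131.2 y = 2357.09
Solving the 2×2 system: x ≈ 13.7, y ≈ 39.0 km.

(13.7, 39.0)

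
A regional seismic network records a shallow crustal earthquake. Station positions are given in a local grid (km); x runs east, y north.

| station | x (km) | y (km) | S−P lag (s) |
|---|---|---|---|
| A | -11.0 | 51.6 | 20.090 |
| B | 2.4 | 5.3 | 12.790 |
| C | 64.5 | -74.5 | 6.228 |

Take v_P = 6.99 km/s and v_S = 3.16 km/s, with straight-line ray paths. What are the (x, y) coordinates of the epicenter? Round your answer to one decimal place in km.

(61.6, -38.7)

Distance from S−P lag: d = Δt · v_P v_S / (v_P − v_S) = Δt · (6.99·3.16)/(6.99−3.16) ≈ 5.7672·Δt.
So d_A = 115.86, d_B = 73.76, d_C = 35.92 km.
Circle about each station: (x + 11.0)² + (y − 51.6)² = 115.86²; (x − 2.4)² + (y − 5.3)² = 73.76²; (x − 64.5)² + (y + 74.5)² = 35.92².
Subtracting pairs of circle equations eliminates x²+y² and gives linear equations (the radical axes):
26.8 x − 92.6 y = 5233.29
151.0 x − 252.2 y = 19060.23
Solving the 2×2 system: x ≈ 61.6, y ≈ -38.7 km.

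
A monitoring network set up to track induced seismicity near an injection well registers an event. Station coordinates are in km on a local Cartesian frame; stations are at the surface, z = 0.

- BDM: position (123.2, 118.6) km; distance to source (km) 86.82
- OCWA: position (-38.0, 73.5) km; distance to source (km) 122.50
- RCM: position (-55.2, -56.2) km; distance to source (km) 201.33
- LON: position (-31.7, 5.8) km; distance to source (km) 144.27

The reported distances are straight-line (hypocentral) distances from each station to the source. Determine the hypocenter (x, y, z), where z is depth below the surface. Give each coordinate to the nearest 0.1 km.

Each station gives a sphere (x−x_i)² + (y−y_i)² + z² = d_i² (stations at z=0).
Subtracting the BDM sphere from OCWA and RCM: z² cancels, leaving linear equations in x and y:
-322.4 x − 90.2 y = -29866.49
-356.8 x − 349.6 y = -56034.78
Solving: x ≈ 66.896, y ≈ 92.009 km (keep extra digits for the depth step; rounded: 66.9, 92.0).
Then from the BDM sphere: z² = 86.82² − (x − 123.2)² − (y − 118.6)² with x = 66.896, y = 92.009, so z ≈ 60.502 ≈ 60.5 km.
Check against LON (with the unrounded solution): distance 144.27 ≈ 144.27 km. ✓

(66.9, 92.0, 60.5)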